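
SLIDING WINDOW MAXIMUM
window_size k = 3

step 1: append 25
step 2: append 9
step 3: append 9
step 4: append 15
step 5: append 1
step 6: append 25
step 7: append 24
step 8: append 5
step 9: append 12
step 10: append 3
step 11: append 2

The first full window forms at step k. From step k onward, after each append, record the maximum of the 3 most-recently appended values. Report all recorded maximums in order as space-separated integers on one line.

Answer: 25 15 15 25 25 25 24 12 12

Derivation:
step 1: append 25 -> window=[25] (not full yet)
step 2: append 9 -> window=[25, 9] (not full yet)
step 3: append 9 -> window=[25, 9, 9] -> max=25
step 4: append 15 -> window=[9, 9, 15] -> max=15
step 5: append 1 -> window=[9, 15, 1] -> max=15
step 6: append 25 -> window=[15, 1, 25] -> max=25
step 7: append 24 -> window=[1, 25, 24] -> max=25
step 8: append 5 -> window=[25, 24, 5] -> max=25
step 9: append 12 -> window=[24, 5, 12] -> max=24
step 10: append 3 -> window=[5, 12, 3] -> max=12
step 11: append 2 -> window=[12, 3, 2] -> max=12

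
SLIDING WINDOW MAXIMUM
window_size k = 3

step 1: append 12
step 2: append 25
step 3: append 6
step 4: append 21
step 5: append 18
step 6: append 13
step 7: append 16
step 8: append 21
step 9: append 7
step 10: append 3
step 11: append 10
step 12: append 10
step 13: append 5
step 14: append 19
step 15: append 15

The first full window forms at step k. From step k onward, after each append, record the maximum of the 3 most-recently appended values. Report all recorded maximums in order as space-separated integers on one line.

step 1: append 12 -> window=[12] (not full yet)
step 2: append 25 -> window=[12, 25] (not full yet)
step 3: append 6 -> window=[12, 25, 6] -> max=25
step 4: append 21 -> window=[25, 6, 21] -> max=25
step 5: append 18 -> window=[6, 21, 18] -> max=21
step 6: append 13 -> window=[21, 18, 13] -> max=21
step 7: append 16 -> window=[18, 13, 16] -> max=18
step 8: append 21 -> window=[13, 16, 21] -> max=21
step 9: append 7 -> window=[16, 21, 7] -> max=21
step 10: append 3 -> window=[21, 7, 3] -> max=21
step 11: append 10 -> window=[7, 3, 10] -> max=10
step 12: append 10 -> window=[3, 10, 10] -> max=10
step 13: append 5 -> window=[10, 10, 5] -> max=10
step 14: append 19 -> window=[10, 5, 19] -> max=19
step 15: append 15 -> window=[5, 19, 15] -> max=19

Answer: 25 25 21 21 18 21 21 21 10 10 10 19 19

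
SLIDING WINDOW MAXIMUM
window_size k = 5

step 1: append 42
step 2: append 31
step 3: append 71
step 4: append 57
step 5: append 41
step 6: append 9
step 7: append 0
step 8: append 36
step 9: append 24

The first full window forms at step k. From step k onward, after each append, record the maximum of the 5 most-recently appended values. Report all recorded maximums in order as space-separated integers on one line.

Answer: 71 71 71 57 41

Derivation:
step 1: append 42 -> window=[42] (not full yet)
step 2: append 31 -> window=[42, 31] (not full yet)
step 3: append 71 -> window=[42, 31, 71] (not full yet)
step 4: append 57 -> window=[42, 31, 71, 57] (not full yet)
step 5: append 41 -> window=[42, 31, 71, 57, 41] -> max=71
step 6: append 9 -> window=[31, 71, 57, 41, 9] -> max=71
step 7: append 0 -> window=[71, 57, 41, 9, 0] -> max=71
step 8: append 36 -> window=[57, 41, 9, 0, 36] -> max=57
step 9: append 24 -> window=[41, 9, 0, 36, 24] -> max=41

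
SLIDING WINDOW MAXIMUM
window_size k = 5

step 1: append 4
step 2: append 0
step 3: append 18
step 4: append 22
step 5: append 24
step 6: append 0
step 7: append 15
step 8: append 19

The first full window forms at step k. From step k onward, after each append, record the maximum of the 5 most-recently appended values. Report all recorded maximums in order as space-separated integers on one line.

step 1: append 4 -> window=[4] (not full yet)
step 2: append 0 -> window=[4, 0] (not full yet)
step 3: append 18 -> window=[4, 0, 18] (not full yet)
step 4: append 22 -> window=[4, 0, 18, 22] (not full yet)
step 5: append 24 -> window=[4, 0, 18, 22, 24] -> max=24
step 6: append 0 -> window=[0, 18, 22, 24, 0] -> max=24
step 7: append 15 -> window=[18, 22, 24, 0, 15] -> max=24
step 8: append 19 -> window=[22, 24, 0, 15, 19] -> max=24

Answer: 24 24 24 24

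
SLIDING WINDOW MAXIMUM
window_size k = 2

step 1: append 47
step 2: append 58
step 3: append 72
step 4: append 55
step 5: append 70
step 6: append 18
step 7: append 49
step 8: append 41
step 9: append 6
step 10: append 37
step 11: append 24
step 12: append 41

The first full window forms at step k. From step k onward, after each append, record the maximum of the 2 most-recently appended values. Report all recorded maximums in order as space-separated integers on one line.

Answer: 58 72 72 70 70 49 49 41 37 37 41

Derivation:
step 1: append 47 -> window=[47] (not full yet)
step 2: append 58 -> window=[47, 58] -> max=58
step 3: append 72 -> window=[58, 72] -> max=72
step 4: append 55 -> window=[72, 55] -> max=72
step 5: append 70 -> window=[55, 70] -> max=70
step 6: append 18 -> window=[70, 18] -> max=70
step 7: append 49 -> window=[18, 49] -> max=49
step 8: append 41 -> window=[49, 41] -> max=49
step 9: append 6 -> window=[41, 6] -> max=41
step 10: append 37 -> window=[6, 37] -> max=37
step 11: append 24 -> window=[37, 24] -> max=37
step 12: append 41 -> window=[24, 41] -> max=41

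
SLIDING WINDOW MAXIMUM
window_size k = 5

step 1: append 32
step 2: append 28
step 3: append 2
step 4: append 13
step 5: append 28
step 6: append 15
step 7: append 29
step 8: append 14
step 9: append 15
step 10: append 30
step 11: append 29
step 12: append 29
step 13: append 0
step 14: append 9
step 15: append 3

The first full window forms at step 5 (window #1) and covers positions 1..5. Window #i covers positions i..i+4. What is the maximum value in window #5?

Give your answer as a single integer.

step 1: append 32 -> window=[32] (not full yet)
step 2: append 28 -> window=[32, 28] (not full yet)
step 3: append 2 -> window=[32, 28, 2] (not full yet)
step 4: append 13 -> window=[32, 28, 2, 13] (not full yet)
step 5: append 28 -> window=[32, 28, 2, 13, 28] -> max=32
step 6: append 15 -> window=[28, 2, 13, 28, 15] -> max=28
step 7: append 29 -> window=[2, 13, 28, 15, 29] -> max=29
step 8: append 14 -> window=[13, 28, 15, 29, 14] -> max=29
step 9: append 15 -> window=[28, 15, 29, 14, 15] -> max=29
Window #5 max = 29

Answer: 29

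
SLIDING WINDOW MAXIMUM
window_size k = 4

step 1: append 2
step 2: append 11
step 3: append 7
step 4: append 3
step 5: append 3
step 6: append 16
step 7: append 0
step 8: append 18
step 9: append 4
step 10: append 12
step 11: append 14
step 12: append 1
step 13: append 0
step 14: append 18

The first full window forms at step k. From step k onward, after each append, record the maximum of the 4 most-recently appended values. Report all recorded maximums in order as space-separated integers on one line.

step 1: append 2 -> window=[2] (not full yet)
step 2: append 11 -> window=[2, 11] (not full yet)
step 3: append 7 -> window=[2, 11, 7] (not full yet)
step 4: append 3 -> window=[2, 11, 7, 3] -> max=11
step 5: append 3 -> window=[11, 7, 3, 3] -> max=11
step 6: append 16 -> window=[7, 3, 3, 16] -> max=16
step 7: append 0 -> window=[3, 3, 16, 0] -> max=16
step 8: append 18 -> window=[3, 16, 0, 18] -> max=18
step 9: append 4 -> window=[16, 0, 18, 4] -> max=18
step 10: append 12 -> window=[0, 18, 4, 12] -> max=18
step 11: append 14 -> window=[18, 4, 12, 14] -> max=18
step 12: append 1 -> window=[4, 12, 14, 1] -> max=14
step 13: append 0 -> window=[12, 14, 1, 0] -> max=14
step 14: append 18 -> window=[14, 1, 0, 18] -> max=18

Answer: 11 11 16 16 18 18 18 18 14 14 18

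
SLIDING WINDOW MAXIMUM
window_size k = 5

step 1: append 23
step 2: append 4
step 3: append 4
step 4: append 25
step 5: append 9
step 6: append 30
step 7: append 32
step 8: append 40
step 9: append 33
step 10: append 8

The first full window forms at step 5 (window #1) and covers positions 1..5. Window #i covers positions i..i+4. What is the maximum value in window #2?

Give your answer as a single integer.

step 1: append 23 -> window=[23] (not full yet)
step 2: append 4 -> window=[23, 4] (not full yet)
step 3: append 4 -> window=[23, 4, 4] (not full yet)
step 4: append 25 -> window=[23, 4, 4, 25] (not full yet)
step 5: append 9 -> window=[23, 4, 4, 25, 9] -> max=25
step 6: append 30 -> window=[4, 4, 25, 9, 30] -> max=30
Window #2 max = 30

Answer: 30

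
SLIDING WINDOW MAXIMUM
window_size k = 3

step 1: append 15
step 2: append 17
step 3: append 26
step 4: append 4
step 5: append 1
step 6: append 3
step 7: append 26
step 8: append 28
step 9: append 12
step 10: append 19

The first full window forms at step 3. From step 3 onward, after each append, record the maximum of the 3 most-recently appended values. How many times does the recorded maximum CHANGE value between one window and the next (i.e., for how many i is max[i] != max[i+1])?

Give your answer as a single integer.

Answer: 3

Derivation:
step 1: append 15 -> window=[15] (not full yet)
step 2: append 17 -> window=[15, 17] (not full yet)
step 3: append 26 -> window=[15, 17, 26] -> max=26
step 4: append 4 -> window=[17, 26, 4] -> max=26
step 5: append 1 -> window=[26, 4, 1] -> max=26
step 6: append 3 -> window=[4, 1, 3] -> max=4
step 7: append 26 -> window=[1, 3, 26] -> max=26
step 8: append 28 -> window=[3, 26, 28] -> max=28
step 9: append 12 -> window=[26, 28, 12] -> max=28
step 10: append 19 -> window=[28, 12, 19] -> max=28
Recorded maximums: 26 26 26 4 26 28 28 28
Changes between consecutive maximums: 3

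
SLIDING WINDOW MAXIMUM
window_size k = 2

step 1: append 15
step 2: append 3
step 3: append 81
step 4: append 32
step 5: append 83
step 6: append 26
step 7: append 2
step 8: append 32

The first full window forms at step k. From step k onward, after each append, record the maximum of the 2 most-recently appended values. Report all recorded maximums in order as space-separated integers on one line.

step 1: append 15 -> window=[15] (not full yet)
step 2: append 3 -> window=[15, 3] -> max=15
step 3: append 81 -> window=[3, 81] -> max=81
step 4: append 32 -> window=[81, 32] -> max=81
step 5: append 83 -> window=[32, 83] -> max=83
step 6: append 26 -> window=[83, 26] -> max=83
step 7: append 2 -> window=[26, 2] -> max=26
step 8: append 32 -> window=[2, 32] -> max=32

Answer: 15 81 81 83 83 26 32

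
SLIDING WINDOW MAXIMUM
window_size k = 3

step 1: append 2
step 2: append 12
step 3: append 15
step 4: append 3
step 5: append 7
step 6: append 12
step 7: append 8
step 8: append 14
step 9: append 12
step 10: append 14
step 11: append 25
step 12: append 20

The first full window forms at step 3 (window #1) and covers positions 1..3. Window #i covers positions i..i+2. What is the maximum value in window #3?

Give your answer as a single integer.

step 1: append 2 -> window=[2] (not full yet)
step 2: append 12 -> window=[2, 12] (not full yet)
step 3: append 15 -> window=[2, 12, 15] -> max=15
step 4: append 3 -> window=[12, 15, 3] -> max=15
step 5: append 7 -> window=[15, 3, 7] -> max=15
Window #3 max = 15

Answer: 15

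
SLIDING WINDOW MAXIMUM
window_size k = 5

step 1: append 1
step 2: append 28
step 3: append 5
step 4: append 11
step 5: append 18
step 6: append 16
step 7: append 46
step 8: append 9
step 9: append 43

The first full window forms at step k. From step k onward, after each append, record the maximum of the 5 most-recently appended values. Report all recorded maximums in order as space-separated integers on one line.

step 1: append 1 -> window=[1] (not full yet)
step 2: append 28 -> window=[1, 28] (not full yet)
step 3: append 5 -> window=[1, 28, 5] (not full yet)
step 4: append 11 -> window=[1, 28, 5, 11] (not full yet)
step 5: append 18 -> window=[1, 28, 5, 11, 18] -> max=28
step 6: append 16 -> window=[28, 5, 11, 18, 16] -> max=28
step 7: append 46 -> window=[5, 11, 18, 16, 46] -> max=46
step 8: append 9 -> window=[11, 18, 16, 46, 9] -> max=46
step 9: append 43 -> window=[18, 16, 46, 9, 43] -> max=46

Answer: 28 28 46 46 46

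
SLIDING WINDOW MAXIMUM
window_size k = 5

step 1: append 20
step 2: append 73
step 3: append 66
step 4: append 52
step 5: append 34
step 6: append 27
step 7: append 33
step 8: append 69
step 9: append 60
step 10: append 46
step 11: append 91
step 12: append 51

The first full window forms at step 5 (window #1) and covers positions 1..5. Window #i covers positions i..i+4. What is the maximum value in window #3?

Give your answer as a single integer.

Answer: 66

Derivation:
step 1: append 20 -> window=[20] (not full yet)
step 2: append 73 -> window=[20, 73] (not full yet)
step 3: append 66 -> window=[20, 73, 66] (not full yet)
step 4: append 52 -> window=[20, 73, 66, 52] (not full yet)
step 5: append 34 -> window=[20, 73, 66, 52, 34] -> max=73
step 6: append 27 -> window=[73, 66, 52, 34, 27] -> max=73
step 7: append 33 -> window=[66, 52, 34, 27, 33] -> max=66
Window #3 max = 66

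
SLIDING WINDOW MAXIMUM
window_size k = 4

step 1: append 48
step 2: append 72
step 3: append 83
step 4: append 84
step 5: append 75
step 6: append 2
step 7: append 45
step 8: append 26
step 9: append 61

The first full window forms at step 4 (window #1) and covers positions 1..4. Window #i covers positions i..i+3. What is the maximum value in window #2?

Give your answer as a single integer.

Answer: 84

Derivation:
step 1: append 48 -> window=[48] (not full yet)
step 2: append 72 -> window=[48, 72] (not full yet)
step 3: append 83 -> window=[48, 72, 83] (not full yet)
step 4: append 84 -> window=[48, 72, 83, 84] -> max=84
step 5: append 75 -> window=[72, 83, 84, 75] -> max=84
Window #2 max = 84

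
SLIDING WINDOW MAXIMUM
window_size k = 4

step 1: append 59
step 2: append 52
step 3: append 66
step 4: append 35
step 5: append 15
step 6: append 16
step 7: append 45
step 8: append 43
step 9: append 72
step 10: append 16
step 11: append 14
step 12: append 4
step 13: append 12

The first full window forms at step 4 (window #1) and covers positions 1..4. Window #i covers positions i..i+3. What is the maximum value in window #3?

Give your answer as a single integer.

Answer: 66

Derivation:
step 1: append 59 -> window=[59] (not full yet)
step 2: append 52 -> window=[59, 52] (not full yet)
step 3: append 66 -> window=[59, 52, 66] (not full yet)
step 4: append 35 -> window=[59, 52, 66, 35] -> max=66
step 5: append 15 -> window=[52, 66, 35, 15] -> max=66
step 6: append 16 -> window=[66, 35, 15, 16] -> max=66
Window #3 max = 66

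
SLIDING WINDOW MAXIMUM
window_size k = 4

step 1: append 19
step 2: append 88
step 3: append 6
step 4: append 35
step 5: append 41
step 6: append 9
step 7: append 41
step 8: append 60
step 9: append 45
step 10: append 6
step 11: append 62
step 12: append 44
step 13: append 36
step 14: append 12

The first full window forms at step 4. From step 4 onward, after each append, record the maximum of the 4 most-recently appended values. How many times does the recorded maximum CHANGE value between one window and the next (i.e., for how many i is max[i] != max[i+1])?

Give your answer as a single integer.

step 1: append 19 -> window=[19] (not full yet)
step 2: append 88 -> window=[19, 88] (not full yet)
step 3: append 6 -> window=[19, 88, 6] (not full yet)
step 4: append 35 -> window=[19, 88, 6, 35] -> max=88
step 5: append 41 -> window=[88, 6, 35, 41] -> max=88
step 6: append 9 -> window=[6, 35, 41, 9] -> max=41
step 7: append 41 -> window=[35, 41, 9, 41] -> max=41
step 8: append 60 -> window=[41, 9, 41, 60] -> max=60
step 9: append 45 -> window=[9, 41, 60, 45] -> max=60
step 10: append 6 -> window=[41, 60, 45, 6] -> max=60
step 11: append 62 -> window=[60, 45, 6, 62] -> max=62
step 12: append 44 -> window=[45, 6, 62, 44] -> max=62
step 13: append 36 -> window=[6, 62, 44, 36] -> max=62
step 14: append 12 -> window=[62, 44, 36, 12] -> max=62
Recorded maximums: 88 88 41 41 60 60 60 62 62 62 62
Changes between consecutive maximums: 3

Answer: 3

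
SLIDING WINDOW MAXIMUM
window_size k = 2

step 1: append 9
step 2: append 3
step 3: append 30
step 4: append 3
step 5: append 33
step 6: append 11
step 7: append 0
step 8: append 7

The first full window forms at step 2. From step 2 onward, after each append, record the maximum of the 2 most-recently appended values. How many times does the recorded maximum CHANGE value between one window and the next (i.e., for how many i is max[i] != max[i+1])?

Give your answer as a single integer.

step 1: append 9 -> window=[9] (not full yet)
step 2: append 3 -> window=[9, 3] -> max=9
step 3: append 30 -> window=[3, 30] -> max=30
step 4: append 3 -> window=[30, 3] -> max=30
step 5: append 33 -> window=[3, 33] -> max=33
step 6: append 11 -> window=[33, 11] -> max=33
step 7: append 0 -> window=[11, 0] -> max=11
step 8: append 7 -> window=[0, 7] -> max=7
Recorded maximums: 9 30 30 33 33 11 7
Changes between consecutive maximums: 4

Answer: 4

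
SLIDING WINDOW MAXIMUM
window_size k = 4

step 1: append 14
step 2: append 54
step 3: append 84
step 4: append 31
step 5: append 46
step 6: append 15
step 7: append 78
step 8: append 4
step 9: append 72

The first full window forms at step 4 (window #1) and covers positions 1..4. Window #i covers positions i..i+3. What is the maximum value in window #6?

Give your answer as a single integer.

step 1: append 14 -> window=[14] (not full yet)
step 2: append 54 -> window=[14, 54] (not full yet)
step 3: append 84 -> window=[14, 54, 84] (not full yet)
step 4: append 31 -> window=[14, 54, 84, 31] -> max=84
step 5: append 46 -> window=[54, 84, 31, 46] -> max=84
step 6: append 15 -> window=[84, 31, 46, 15] -> max=84
step 7: append 78 -> window=[31, 46, 15, 78] -> max=78
step 8: append 4 -> window=[46, 15, 78, 4] -> max=78
step 9: append 72 -> window=[15, 78, 4, 72] -> max=78
Window #6 max = 78

Answer: 78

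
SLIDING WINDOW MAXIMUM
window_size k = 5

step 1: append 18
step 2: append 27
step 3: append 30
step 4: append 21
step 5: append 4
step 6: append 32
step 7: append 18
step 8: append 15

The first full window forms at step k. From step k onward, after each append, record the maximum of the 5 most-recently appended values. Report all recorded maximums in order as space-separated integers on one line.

Answer: 30 32 32 32

Derivation:
step 1: append 18 -> window=[18] (not full yet)
step 2: append 27 -> window=[18, 27] (not full yet)
step 3: append 30 -> window=[18, 27, 30] (not full yet)
step 4: append 21 -> window=[18, 27, 30, 21] (not full yet)
step 5: append 4 -> window=[18, 27, 30, 21, 4] -> max=30
step 6: append 32 -> window=[27, 30, 21, 4, 32] -> max=32
step 7: append 18 -> window=[30, 21, 4, 32, 18] -> max=32
step 8: append 15 -> window=[21, 4, 32, 18, 15] -> max=32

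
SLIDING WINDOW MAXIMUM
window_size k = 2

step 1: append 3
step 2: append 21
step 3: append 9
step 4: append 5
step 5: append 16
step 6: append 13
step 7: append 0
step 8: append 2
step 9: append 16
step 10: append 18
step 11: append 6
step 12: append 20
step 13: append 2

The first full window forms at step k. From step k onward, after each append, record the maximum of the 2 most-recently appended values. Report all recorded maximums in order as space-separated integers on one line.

Answer: 21 21 9 16 16 13 2 16 18 18 20 20

Derivation:
step 1: append 3 -> window=[3] (not full yet)
step 2: append 21 -> window=[3, 21] -> max=21
step 3: append 9 -> window=[21, 9] -> max=21
step 4: append 5 -> window=[9, 5] -> max=9
step 5: append 16 -> window=[5, 16] -> max=16
step 6: append 13 -> window=[16, 13] -> max=16
step 7: append 0 -> window=[13, 0] -> max=13
step 8: append 2 -> window=[0, 2] -> max=2
step 9: append 16 -> window=[2, 16] -> max=16
step 10: append 18 -> window=[16, 18] -> max=18
step 11: append 6 -> window=[18, 6] -> max=18
step 12: append 20 -> window=[6, 20] -> max=20
step 13: append 2 -> window=[20, 2] -> max=20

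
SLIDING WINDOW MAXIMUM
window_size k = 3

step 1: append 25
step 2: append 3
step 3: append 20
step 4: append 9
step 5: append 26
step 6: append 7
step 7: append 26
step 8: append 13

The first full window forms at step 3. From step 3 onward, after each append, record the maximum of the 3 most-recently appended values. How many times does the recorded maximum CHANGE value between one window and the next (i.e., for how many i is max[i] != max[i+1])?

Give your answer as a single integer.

step 1: append 25 -> window=[25] (not full yet)
step 2: append 3 -> window=[25, 3] (not full yet)
step 3: append 20 -> window=[25, 3, 20] -> max=25
step 4: append 9 -> window=[3, 20, 9] -> max=20
step 5: append 26 -> window=[20, 9, 26] -> max=26
step 6: append 7 -> window=[9, 26, 7] -> max=26
step 7: append 26 -> window=[26, 7, 26] -> max=26
step 8: append 13 -> window=[7, 26, 13] -> max=26
Recorded maximums: 25 20 26 26 26 26
Changes between consecutive maximums: 2

Answer: 2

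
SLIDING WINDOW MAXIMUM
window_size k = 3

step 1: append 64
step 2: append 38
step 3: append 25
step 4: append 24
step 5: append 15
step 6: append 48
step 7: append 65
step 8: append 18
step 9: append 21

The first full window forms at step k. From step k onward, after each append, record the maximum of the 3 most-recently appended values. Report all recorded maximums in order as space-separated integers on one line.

step 1: append 64 -> window=[64] (not full yet)
step 2: append 38 -> window=[64, 38] (not full yet)
step 3: append 25 -> window=[64, 38, 25] -> max=64
step 4: append 24 -> window=[38, 25, 24] -> max=38
step 5: append 15 -> window=[25, 24, 15] -> max=25
step 6: append 48 -> window=[24, 15, 48] -> max=48
step 7: append 65 -> window=[15, 48, 65] -> max=65
step 8: append 18 -> window=[48, 65, 18] -> max=65
step 9: append 21 -> window=[65, 18, 21] -> max=65

Answer: 64 38 25 48 65 65 65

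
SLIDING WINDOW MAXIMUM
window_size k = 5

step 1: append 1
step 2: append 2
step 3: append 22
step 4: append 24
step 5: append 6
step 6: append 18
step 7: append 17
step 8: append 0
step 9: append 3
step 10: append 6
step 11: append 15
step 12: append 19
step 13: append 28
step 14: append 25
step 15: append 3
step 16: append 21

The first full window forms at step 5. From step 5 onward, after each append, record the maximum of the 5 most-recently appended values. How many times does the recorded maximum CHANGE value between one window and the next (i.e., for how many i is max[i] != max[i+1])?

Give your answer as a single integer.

step 1: append 1 -> window=[1] (not full yet)
step 2: append 2 -> window=[1, 2] (not full yet)
step 3: append 22 -> window=[1, 2, 22] (not full yet)
step 4: append 24 -> window=[1, 2, 22, 24] (not full yet)
step 5: append 6 -> window=[1, 2, 22, 24, 6] -> max=24
step 6: append 18 -> window=[2, 22, 24, 6, 18] -> max=24
step 7: append 17 -> window=[22, 24, 6, 18, 17] -> max=24
step 8: append 0 -> window=[24, 6, 18, 17, 0] -> max=24
step 9: append 3 -> window=[6, 18, 17, 0, 3] -> max=18
step 10: append 6 -> window=[18, 17, 0, 3, 6] -> max=18
step 11: append 15 -> window=[17, 0, 3, 6, 15] -> max=17
step 12: append 19 -> window=[0, 3, 6, 15, 19] -> max=19
step 13: append 28 -> window=[3, 6, 15, 19, 28] -> max=28
step 14: append 25 -> window=[6, 15, 19, 28, 25] -> max=28
step 15: append 3 -> window=[15, 19, 28, 25, 3] -> max=28
step 16: append 21 -> window=[19, 28, 25, 3, 21] -> max=28
Recorded maximums: 24 24 24 24 18 18 17 19 28 28 28 28
Changes between consecutive maximums: 4

Answer: 4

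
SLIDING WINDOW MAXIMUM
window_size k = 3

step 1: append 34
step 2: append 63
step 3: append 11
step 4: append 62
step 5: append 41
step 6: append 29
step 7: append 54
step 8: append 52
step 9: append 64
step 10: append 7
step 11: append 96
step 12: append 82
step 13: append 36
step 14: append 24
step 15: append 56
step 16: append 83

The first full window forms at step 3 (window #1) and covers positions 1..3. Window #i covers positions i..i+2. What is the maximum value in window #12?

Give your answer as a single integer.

Answer: 82

Derivation:
step 1: append 34 -> window=[34] (not full yet)
step 2: append 63 -> window=[34, 63] (not full yet)
step 3: append 11 -> window=[34, 63, 11] -> max=63
step 4: append 62 -> window=[63, 11, 62] -> max=63
step 5: append 41 -> window=[11, 62, 41] -> max=62
step 6: append 29 -> window=[62, 41, 29] -> max=62
step 7: append 54 -> window=[41, 29, 54] -> max=54
step 8: append 52 -> window=[29, 54, 52] -> max=54
step 9: append 64 -> window=[54, 52, 64] -> max=64
step 10: append 7 -> window=[52, 64, 7] -> max=64
step 11: append 96 -> window=[64, 7, 96] -> max=96
step 12: append 82 -> window=[7, 96, 82] -> max=96
step 13: append 36 -> window=[96, 82, 36] -> max=96
step 14: append 24 -> window=[82, 36, 24] -> max=82
Window #12 max = 82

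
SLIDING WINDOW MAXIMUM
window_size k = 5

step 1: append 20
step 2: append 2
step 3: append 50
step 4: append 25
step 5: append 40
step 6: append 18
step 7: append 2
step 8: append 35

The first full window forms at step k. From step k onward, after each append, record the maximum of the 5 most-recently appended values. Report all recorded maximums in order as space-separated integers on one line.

Answer: 50 50 50 40

Derivation:
step 1: append 20 -> window=[20] (not full yet)
step 2: append 2 -> window=[20, 2] (not full yet)
step 3: append 50 -> window=[20, 2, 50] (not full yet)
step 4: append 25 -> window=[20, 2, 50, 25] (not full yet)
step 5: append 40 -> window=[20, 2, 50, 25, 40] -> max=50
step 6: append 18 -> window=[2, 50, 25, 40, 18] -> max=50
step 7: append 2 -> window=[50, 25, 40, 18, 2] -> max=50
step 8: append 35 -> window=[25, 40, 18, 2, 35] -> max=40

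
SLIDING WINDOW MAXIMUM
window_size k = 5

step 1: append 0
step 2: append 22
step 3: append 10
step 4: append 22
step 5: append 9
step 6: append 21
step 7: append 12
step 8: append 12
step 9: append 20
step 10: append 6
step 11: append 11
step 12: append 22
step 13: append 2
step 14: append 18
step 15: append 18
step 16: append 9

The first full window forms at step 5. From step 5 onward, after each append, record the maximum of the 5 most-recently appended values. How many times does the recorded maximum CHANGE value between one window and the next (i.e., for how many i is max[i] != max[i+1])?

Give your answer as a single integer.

Answer: 3

Derivation:
step 1: append 0 -> window=[0] (not full yet)
step 2: append 22 -> window=[0, 22] (not full yet)
step 3: append 10 -> window=[0, 22, 10] (not full yet)
step 4: append 22 -> window=[0, 22, 10, 22] (not full yet)
step 5: append 9 -> window=[0, 22, 10, 22, 9] -> max=22
step 6: append 21 -> window=[22, 10, 22, 9, 21] -> max=22
step 7: append 12 -> window=[10, 22, 9, 21, 12] -> max=22
step 8: append 12 -> window=[22, 9, 21, 12, 12] -> max=22
step 9: append 20 -> window=[9, 21, 12, 12, 20] -> max=21
step 10: append 6 -> window=[21, 12, 12, 20, 6] -> max=21
step 11: append 11 -> window=[12, 12, 20, 6, 11] -> max=20
step 12: append 22 -> window=[12, 20, 6, 11, 22] -> max=22
step 13: append 2 -> window=[20, 6, 11, 22, 2] -> max=22
step 14: append 18 -> window=[6, 11, 22, 2, 18] -> max=22
step 15: append 18 -> window=[11, 22, 2, 18, 18] -> max=22
step 16: append 9 -> window=[22, 2, 18, 18, 9] -> max=22
Recorded maximums: 22 22 22 22 21 21 20 22 22 22 22 22
Changes between consecutive maximums: 3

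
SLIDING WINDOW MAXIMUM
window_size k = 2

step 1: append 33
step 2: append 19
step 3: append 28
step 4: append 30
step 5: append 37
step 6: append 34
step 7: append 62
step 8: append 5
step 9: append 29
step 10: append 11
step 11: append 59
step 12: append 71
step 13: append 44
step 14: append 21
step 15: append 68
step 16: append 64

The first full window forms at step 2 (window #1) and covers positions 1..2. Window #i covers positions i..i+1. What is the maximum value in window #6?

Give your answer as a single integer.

step 1: append 33 -> window=[33] (not full yet)
step 2: append 19 -> window=[33, 19] -> max=33
step 3: append 28 -> window=[19, 28] -> max=28
step 4: append 30 -> window=[28, 30] -> max=30
step 5: append 37 -> window=[30, 37] -> max=37
step 6: append 34 -> window=[37, 34] -> max=37
step 7: append 62 -> window=[34, 62] -> max=62
Window #6 max = 62

Answer: 62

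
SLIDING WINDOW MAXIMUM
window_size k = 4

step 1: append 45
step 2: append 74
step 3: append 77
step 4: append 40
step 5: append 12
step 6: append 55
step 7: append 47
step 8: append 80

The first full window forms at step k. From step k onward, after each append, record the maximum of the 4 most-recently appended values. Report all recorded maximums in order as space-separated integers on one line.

Answer: 77 77 77 55 80

Derivation:
step 1: append 45 -> window=[45] (not full yet)
step 2: append 74 -> window=[45, 74] (not full yet)
step 3: append 77 -> window=[45, 74, 77] (not full yet)
step 4: append 40 -> window=[45, 74, 77, 40] -> max=77
step 5: append 12 -> window=[74, 77, 40, 12] -> max=77
step 6: append 55 -> window=[77, 40, 12, 55] -> max=77
step 7: append 47 -> window=[40, 12, 55, 47] -> max=55
step 8: append 80 -> window=[12, 55, 47, 80] -> max=80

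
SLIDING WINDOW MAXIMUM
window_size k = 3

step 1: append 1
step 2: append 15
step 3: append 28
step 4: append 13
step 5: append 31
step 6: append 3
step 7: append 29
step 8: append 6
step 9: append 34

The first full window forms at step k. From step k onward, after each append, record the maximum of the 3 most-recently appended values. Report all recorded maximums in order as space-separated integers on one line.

step 1: append 1 -> window=[1] (not full yet)
step 2: append 15 -> window=[1, 15] (not full yet)
step 3: append 28 -> window=[1, 15, 28] -> max=28
step 4: append 13 -> window=[15, 28, 13] -> max=28
step 5: append 31 -> window=[28, 13, 31] -> max=31
step 6: append 3 -> window=[13, 31, 3] -> max=31
step 7: append 29 -> window=[31, 3, 29] -> max=31
step 8: append 6 -> window=[3, 29, 6] -> max=29
step 9: append 34 -> window=[29, 6, 34] -> max=34

Answer: 28 28 31 31 31 29 34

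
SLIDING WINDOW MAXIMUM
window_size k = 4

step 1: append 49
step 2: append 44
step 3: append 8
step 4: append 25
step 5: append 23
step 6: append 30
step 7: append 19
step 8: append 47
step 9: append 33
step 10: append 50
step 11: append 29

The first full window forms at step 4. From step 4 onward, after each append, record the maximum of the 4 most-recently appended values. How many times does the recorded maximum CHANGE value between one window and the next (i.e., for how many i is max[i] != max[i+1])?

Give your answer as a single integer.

step 1: append 49 -> window=[49] (not full yet)
step 2: append 44 -> window=[49, 44] (not full yet)
step 3: append 8 -> window=[49, 44, 8] (not full yet)
step 4: append 25 -> window=[49, 44, 8, 25] -> max=49
step 5: append 23 -> window=[44, 8, 25, 23] -> max=44
step 6: append 30 -> window=[8, 25, 23, 30] -> max=30
step 7: append 19 -> window=[25, 23, 30, 19] -> max=30
step 8: append 47 -> window=[23, 30, 19, 47] -> max=47
step 9: append 33 -> window=[30, 19, 47, 33] -> max=47
step 10: append 50 -> window=[19, 47, 33, 50] -> max=50
step 11: append 29 -> window=[47, 33, 50, 29] -> max=50
Recorded maximums: 49 44 30 30 47 47 50 50
Changes between consecutive maximums: 4

Answer: 4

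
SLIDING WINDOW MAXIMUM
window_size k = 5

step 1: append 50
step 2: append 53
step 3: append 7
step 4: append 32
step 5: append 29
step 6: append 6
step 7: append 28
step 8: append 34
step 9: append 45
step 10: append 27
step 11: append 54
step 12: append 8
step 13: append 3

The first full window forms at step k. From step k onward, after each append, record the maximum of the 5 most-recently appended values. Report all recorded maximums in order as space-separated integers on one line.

step 1: append 50 -> window=[50] (not full yet)
step 2: append 53 -> window=[50, 53] (not full yet)
step 3: append 7 -> window=[50, 53, 7] (not full yet)
step 4: append 32 -> window=[50, 53, 7, 32] (not full yet)
step 5: append 29 -> window=[50, 53, 7, 32, 29] -> max=53
step 6: append 6 -> window=[53, 7, 32, 29, 6] -> max=53
step 7: append 28 -> window=[7, 32, 29, 6, 28] -> max=32
step 8: append 34 -> window=[32, 29, 6, 28, 34] -> max=34
step 9: append 45 -> window=[29, 6, 28, 34, 45] -> max=45
step 10: append 27 -> window=[6, 28, 34, 45, 27] -> max=45
step 11: append 54 -> window=[28, 34, 45, 27, 54] -> max=54
step 12: append 8 -> window=[34, 45, 27, 54, 8] -> max=54
step 13: append 3 -> window=[45, 27, 54, 8, 3] -> max=54

Answer: 53 53 32 34 45 45 54 54 54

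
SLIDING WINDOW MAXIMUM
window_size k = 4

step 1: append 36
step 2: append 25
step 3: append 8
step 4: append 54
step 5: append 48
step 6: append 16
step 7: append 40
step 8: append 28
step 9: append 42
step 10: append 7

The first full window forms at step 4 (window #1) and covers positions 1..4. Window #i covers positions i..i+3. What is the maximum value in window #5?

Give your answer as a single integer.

step 1: append 36 -> window=[36] (not full yet)
step 2: append 25 -> window=[36, 25] (not full yet)
step 3: append 8 -> window=[36, 25, 8] (not full yet)
step 4: append 54 -> window=[36, 25, 8, 54] -> max=54
step 5: append 48 -> window=[25, 8, 54, 48] -> max=54
step 6: append 16 -> window=[8, 54, 48, 16] -> max=54
step 7: append 40 -> window=[54, 48, 16, 40] -> max=54
step 8: append 28 -> window=[48, 16, 40, 28] -> max=48
Window #5 max = 48

Answer: 48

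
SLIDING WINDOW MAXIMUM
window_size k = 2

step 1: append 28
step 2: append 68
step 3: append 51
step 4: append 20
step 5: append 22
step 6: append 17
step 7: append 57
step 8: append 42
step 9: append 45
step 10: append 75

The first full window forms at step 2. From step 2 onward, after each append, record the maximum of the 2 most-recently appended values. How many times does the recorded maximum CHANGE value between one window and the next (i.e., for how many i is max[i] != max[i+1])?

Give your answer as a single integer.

step 1: append 28 -> window=[28] (not full yet)
step 2: append 68 -> window=[28, 68] -> max=68
step 3: append 51 -> window=[68, 51] -> max=68
step 4: append 20 -> window=[51, 20] -> max=51
step 5: append 22 -> window=[20, 22] -> max=22
step 6: append 17 -> window=[22, 17] -> max=22
step 7: append 57 -> window=[17, 57] -> max=57
step 8: append 42 -> window=[57, 42] -> max=57
step 9: append 45 -> window=[42, 45] -> max=45
step 10: append 75 -> window=[45, 75] -> max=75
Recorded maximums: 68 68 51 22 22 57 57 45 75
Changes between consecutive maximums: 5

Answer: 5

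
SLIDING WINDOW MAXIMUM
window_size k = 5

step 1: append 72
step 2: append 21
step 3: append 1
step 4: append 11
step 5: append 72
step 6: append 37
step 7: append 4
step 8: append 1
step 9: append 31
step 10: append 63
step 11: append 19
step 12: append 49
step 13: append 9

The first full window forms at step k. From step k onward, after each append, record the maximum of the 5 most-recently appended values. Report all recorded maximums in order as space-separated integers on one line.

step 1: append 72 -> window=[72] (not full yet)
step 2: append 21 -> window=[72, 21] (not full yet)
step 3: append 1 -> window=[72, 21, 1] (not full yet)
step 4: append 11 -> window=[72, 21, 1, 11] (not full yet)
step 5: append 72 -> window=[72, 21, 1, 11, 72] -> max=72
step 6: append 37 -> window=[21, 1, 11, 72, 37] -> max=72
step 7: append 4 -> window=[1, 11, 72, 37, 4] -> max=72
step 8: append 1 -> window=[11, 72, 37, 4, 1] -> max=72
step 9: append 31 -> window=[72, 37, 4, 1, 31] -> max=72
step 10: append 63 -> window=[37, 4, 1, 31, 63] -> max=63
step 11: append 19 -> window=[4, 1, 31, 63, 19] -> max=63
step 12: append 49 -> window=[1, 31, 63, 19, 49] -> max=63
step 13: append 9 -> window=[31, 63, 19, 49, 9] -> max=63

Answer: 72 72 72 72 72 63 63 63 63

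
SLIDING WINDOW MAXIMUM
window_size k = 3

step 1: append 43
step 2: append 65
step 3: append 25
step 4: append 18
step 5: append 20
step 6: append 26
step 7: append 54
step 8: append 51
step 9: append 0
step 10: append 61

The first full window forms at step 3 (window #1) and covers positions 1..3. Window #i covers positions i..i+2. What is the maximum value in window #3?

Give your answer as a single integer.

step 1: append 43 -> window=[43] (not full yet)
step 2: append 65 -> window=[43, 65] (not full yet)
step 3: append 25 -> window=[43, 65, 25] -> max=65
step 4: append 18 -> window=[65, 25, 18] -> max=65
step 5: append 20 -> window=[25, 18, 20] -> max=25
Window #3 max = 25

Answer: 25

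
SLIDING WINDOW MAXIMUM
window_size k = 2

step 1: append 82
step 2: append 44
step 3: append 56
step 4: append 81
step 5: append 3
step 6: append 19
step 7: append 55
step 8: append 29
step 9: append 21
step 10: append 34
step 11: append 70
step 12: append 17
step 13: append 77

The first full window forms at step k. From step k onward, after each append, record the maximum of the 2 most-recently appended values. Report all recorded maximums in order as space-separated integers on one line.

Answer: 82 56 81 81 19 55 55 29 34 70 70 77

Derivation:
step 1: append 82 -> window=[82] (not full yet)
step 2: append 44 -> window=[82, 44] -> max=82
step 3: append 56 -> window=[44, 56] -> max=56
step 4: append 81 -> window=[56, 81] -> max=81
step 5: append 3 -> window=[81, 3] -> max=81
step 6: append 19 -> window=[3, 19] -> max=19
step 7: append 55 -> window=[19, 55] -> max=55
step 8: append 29 -> window=[55, 29] -> max=55
step 9: append 21 -> window=[29, 21] -> max=29
step 10: append 34 -> window=[21, 34] -> max=34
step 11: append 70 -> window=[34, 70] -> max=70
step 12: append 17 -> window=[70, 17] -> max=70
step 13: append 77 -> window=[17, 77] -> max=77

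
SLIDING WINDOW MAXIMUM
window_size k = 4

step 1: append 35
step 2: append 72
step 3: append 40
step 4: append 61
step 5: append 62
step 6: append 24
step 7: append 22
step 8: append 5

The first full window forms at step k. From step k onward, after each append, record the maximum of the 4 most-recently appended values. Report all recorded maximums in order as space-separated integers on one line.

step 1: append 35 -> window=[35] (not full yet)
step 2: append 72 -> window=[35, 72] (not full yet)
step 3: append 40 -> window=[35, 72, 40] (not full yet)
step 4: append 61 -> window=[35, 72, 40, 61] -> max=72
step 5: append 62 -> window=[72, 40, 61, 62] -> max=72
step 6: append 24 -> window=[40, 61, 62, 24] -> max=62
step 7: append 22 -> window=[61, 62, 24, 22] -> max=62
step 8: append 5 -> window=[62, 24, 22, 5] -> max=62

Answer: 72 72 62 62 62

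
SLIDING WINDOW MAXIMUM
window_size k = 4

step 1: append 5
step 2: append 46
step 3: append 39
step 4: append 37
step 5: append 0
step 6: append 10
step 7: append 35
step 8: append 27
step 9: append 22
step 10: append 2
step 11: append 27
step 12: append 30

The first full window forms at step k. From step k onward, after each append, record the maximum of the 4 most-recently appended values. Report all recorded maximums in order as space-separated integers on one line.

step 1: append 5 -> window=[5] (not full yet)
step 2: append 46 -> window=[5, 46] (not full yet)
step 3: append 39 -> window=[5, 46, 39] (not full yet)
step 4: append 37 -> window=[5, 46, 39, 37] -> max=46
step 5: append 0 -> window=[46, 39, 37, 0] -> max=46
step 6: append 10 -> window=[39, 37, 0, 10] -> max=39
step 7: append 35 -> window=[37, 0, 10, 35] -> max=37
step 8: append 27 -> window=[0, 10, 35, 27] -> max=35
step 9: append 22 -> window=[10, 35, 27, 22] -> max=35
step 10: append 2 -> window=[35, 27, 22, 2] -> max=35
step 11: append 27 -> window=[27, 22, 2, 27] -> max=27
step 12: append 30 -> window=[22, 2, 27, 30] -> max=30

Answer: 46 46 39 37 35 35 35 27 30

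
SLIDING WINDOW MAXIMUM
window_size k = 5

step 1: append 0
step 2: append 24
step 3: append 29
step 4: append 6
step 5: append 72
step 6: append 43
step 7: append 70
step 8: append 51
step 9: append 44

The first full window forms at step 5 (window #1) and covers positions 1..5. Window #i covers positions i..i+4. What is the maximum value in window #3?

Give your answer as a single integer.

step 1: append 0 -> window=[0] (not full yet)
step 2: append 24 -> window=[0, 24] (not full yet)
step 3: append 29 -> window=[0, 24, 29] (not full yet)
step 4: append 6 -> window=[0, 24, 29, 6] (not full yet)
step 5: append 72 -> window=[0, 24, 29, 6, 72] -> max=72
step 6: append 43 -> window=[24, 29, 6, 72, 43] -> max=72
step 7: append 70 -> window=[29, 6, 72, 43, 70] -> max=72
Window #3 max = 72

Answer: 72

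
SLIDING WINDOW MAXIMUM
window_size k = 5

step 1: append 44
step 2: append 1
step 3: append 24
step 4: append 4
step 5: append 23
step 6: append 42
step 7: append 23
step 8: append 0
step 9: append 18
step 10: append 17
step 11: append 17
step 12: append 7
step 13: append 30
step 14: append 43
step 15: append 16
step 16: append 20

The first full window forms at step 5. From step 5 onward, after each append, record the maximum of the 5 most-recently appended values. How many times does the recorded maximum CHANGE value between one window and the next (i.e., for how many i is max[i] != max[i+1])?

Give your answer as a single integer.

step 1: append 44 -> window=[44] (not full yet)
step 2: append 1 -> window=[44, 1] (not full yet)
step 3: append 24 -> window=[44, 1, 24] (not full yet)
step 4: append 4 -> window=[44, 1, 24, 4] (not full yet)
step 5: append 23 -> window=[44, 1, 24, 4, 23] -> max=44
step 6: append 42 -> window=[1, 24, 4, 23, 42] -> max=42
step 7: append 23 -> window=[24, 4, 23, 42, 23] -> max=42
step 8: append 0 -> window=[4, 23, 42, 23, 0] -> max=42
step 9: append 18 -> window=[23, 42, 23, 0, 18] -> max=42
step 10: append 17 -> window=[42, 23, 0, 18, 17] -> max=42
step 11: append 17 -> window=[23, 0, 18, 17, 17] -> max=23
step 12: append 7 -> window=[0, 18, 17, 17, 7] -> max=18
step 13: append 30 -> window=[18, 17, 17, 7, 30] -> max=30
step 14: append 43 -> window=[17, 17, 7, 30, 43] -> max=43
step 15: append 16 -> window=[17, 7, 30, 43, 16] -> max=43
step 16: append 20 -> window=[7, 30, 43, 16, 20] -> max=43
Recorded maximums: 44 42 42 42 42 42 23 18 30 43 43 43
Changes between consecutive maximums: 5

Answer: 5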